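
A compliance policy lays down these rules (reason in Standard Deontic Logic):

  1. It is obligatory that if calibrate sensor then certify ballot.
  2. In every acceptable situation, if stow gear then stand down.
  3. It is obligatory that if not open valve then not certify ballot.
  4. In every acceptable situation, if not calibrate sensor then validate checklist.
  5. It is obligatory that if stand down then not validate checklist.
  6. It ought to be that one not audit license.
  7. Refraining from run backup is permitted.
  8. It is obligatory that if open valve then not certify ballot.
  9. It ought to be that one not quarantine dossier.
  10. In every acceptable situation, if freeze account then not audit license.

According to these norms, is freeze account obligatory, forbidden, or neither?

Neither

Premise 10 is O(freeze_account → ¬audit_license); even if O(¬audit_license) held, inferring O(freeze_account) would be affirming the consequent — invalid.
No premise or chain of K-axiom applications forces O(freeze_account), and none forces O(¬freeze_account). So freeze_account is neither obligatory nor forbidden under these norms.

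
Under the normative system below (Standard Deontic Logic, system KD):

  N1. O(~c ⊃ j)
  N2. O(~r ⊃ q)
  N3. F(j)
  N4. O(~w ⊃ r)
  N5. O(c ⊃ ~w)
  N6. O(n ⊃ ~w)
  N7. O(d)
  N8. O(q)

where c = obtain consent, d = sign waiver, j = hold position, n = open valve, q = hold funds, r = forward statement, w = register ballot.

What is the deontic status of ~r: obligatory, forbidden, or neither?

Premise 3 is F(j), i.e. O(~j).
Premise 1, O(~c ⊃ j), contraposes to O(~j ⊃ c); with O(~j) we get O(c).
Premise 5 is O(c ⊃ ~w); since O(c), deontic closure gives O(~w).
From O(~w) and premise 4, O(~w ⊃ r), we obtain O(r).
Premises 2, 6, 7, 8 do not contribute to this derivation.
Thus O(r), which is F(~r): ~r is forbidden.

Forbidden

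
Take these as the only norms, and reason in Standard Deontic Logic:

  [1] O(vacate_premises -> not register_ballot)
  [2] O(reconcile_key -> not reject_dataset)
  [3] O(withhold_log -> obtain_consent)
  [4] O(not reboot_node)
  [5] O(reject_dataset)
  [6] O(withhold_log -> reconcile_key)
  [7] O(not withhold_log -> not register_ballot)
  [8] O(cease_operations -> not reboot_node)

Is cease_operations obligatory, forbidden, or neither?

Premise 8 is O(cease_operations -> not reboot_node); even if O(not reboot_node) held, inferring O(cease_operations) would be affirming the consequent — invalid.
No premise or chain of K-axiom applications forces O(cease_operations), and none forces O(not cease_operations). So cease_operations is neither obligatory nor forbidden under these norms.

Neither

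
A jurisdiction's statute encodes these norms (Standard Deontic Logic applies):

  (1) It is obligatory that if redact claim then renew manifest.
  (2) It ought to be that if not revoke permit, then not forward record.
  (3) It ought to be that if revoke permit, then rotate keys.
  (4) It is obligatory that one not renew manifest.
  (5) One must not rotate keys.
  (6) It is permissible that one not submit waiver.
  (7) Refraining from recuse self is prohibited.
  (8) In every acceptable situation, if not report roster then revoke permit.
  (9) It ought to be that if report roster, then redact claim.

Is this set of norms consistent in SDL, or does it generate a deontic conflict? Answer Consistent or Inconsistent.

Inconsistent

Premise 4 states O(¬renew_manifest) outright.
Premise 1 is O(redact_claim → renew_manifest); contrapositively O(¬renew_manifest → ¬redact_claim). Since O(¬renew_manifest) holds, K gives O(¬redact_claim).
Premise 9, O(report_roster → redact_claim), contraposes to O(¬redact_claim → ¬report_roster); with O(¬redact_claim) we get O(¬report_roster).
From O(¬report_roster) and premise 8, O(¬report_roster → revoke_permit), we obtain O(revoke_permit).
From O(revoke_permit) and premise 3, O(revoke_permit → rotate_keys), we obtain O(rotate_keys).
But premise 5, F(rotate_keys), means O(¬rotate_keys).
We now have both O(rotate_keys) and O(¬rotate_keys) — rotate_keys is simultaneously obligatory and forbidden, violating the D-axiom.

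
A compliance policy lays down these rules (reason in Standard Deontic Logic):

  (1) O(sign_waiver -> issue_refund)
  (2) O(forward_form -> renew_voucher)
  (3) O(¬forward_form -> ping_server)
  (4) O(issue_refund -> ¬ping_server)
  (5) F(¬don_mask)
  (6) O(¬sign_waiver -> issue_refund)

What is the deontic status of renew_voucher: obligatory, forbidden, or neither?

By case analysis on sign_waiver: premise 1 gives O(sign_waiver -> issue_refund) and premise 6 gives O(¬sign_waiver -> issue_refund), so O(issue_refund) either way.
Premise 4 is O(issue_refund -> ¬ping_server); since O(issue_refund), deontic closure gives O(¬ping_server).
Premise 3 is O(¬forward_form -> ping_server); contrapositively O(¬ping_server -> forward_form). Since O(¬ping_server) holds, K gives O(forward_form).
Premise 2 is O(forward_form -> renew_voucher); since O(forward_form), deontic closure gives O(renew_voucher).
Premise 5 does not contribute to this derivation.
Hence renew_voucher is obligatory.

Obligatory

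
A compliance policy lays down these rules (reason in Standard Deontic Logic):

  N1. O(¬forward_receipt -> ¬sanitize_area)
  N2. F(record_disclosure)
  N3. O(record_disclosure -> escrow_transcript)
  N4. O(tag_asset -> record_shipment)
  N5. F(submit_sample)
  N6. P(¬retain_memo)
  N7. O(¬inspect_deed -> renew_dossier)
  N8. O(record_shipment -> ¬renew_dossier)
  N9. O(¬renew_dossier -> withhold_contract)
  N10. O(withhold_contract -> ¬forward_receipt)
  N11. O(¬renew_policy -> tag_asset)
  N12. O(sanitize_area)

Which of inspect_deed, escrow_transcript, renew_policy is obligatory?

renew_policy

From premise 12 we have O(sanitize_area).
Premise 1 is O(¬forward_receipt -> ¬sanitize_area); contrapositively O(sanitize_area -> forward_receipt). Since O(sanitize_area) holds, K gives O(forward_receipt).
Premise 10 is O(withhold_contract -> ¬forward_receipt); contrapositively O(forward_receipt -> ¬withhold_contract). Since O(forward_receipt) holds, K gives O(¬withhold_contract).
The contrapositive of premise 9 (O(¬renew_dossier -> withhold_contract)) is O(¬withhold_contract -> renew_dossier), and O(¬withhold_contract) is already established, so O(renew_dossier).
Premise 8 is O(record_shipment -> ¬renew_dossier); contrapositively O(renew_dossier -> ¬record_shipment). Since O(renew_dossier) holds, K gives O(¬record_shipment).
Premise 4 is O(tag_asset -> record_shipment); contrapositively O(¬record_shipment -> ¬tag_asset). Since O(¬record_shipment) holds, K gives O(¬tag_asset).
Premise 11, O(¬renew_policy -> tag_asset), contraposes to O(¬tag_asset -> renew_policy); with O(¬tag_asset) we get O(renew_policy).
So O(renew_policy) holds — renew_policy is obligatory. None of the other listed options is made obligatory by any chain of premises.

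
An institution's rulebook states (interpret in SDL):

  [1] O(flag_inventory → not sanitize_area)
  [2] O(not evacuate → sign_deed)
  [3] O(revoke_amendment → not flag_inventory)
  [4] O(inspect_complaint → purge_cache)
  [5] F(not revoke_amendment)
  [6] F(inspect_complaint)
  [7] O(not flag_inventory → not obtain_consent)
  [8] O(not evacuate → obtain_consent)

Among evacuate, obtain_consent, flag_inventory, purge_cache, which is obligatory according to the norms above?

evacuate

Premise 5, F(not revoke_amendment), is equivalent to O(revoke_amendment).
Premise 3 is O(revoke_amendment → not flag_inventory); since O(revoke_amendment), deontic closure gives O(not flag_inventory).
From O(not flag_inventory) and premise 7, O(not flag_inventory → not obtain_consent), we obtain O(not obtain_consent).
Premise 8 is O(not evacuate → obtain_consent); contrapositively O(not obtain_consent → evacuate). Since O(not obtain_consent) holds, K gives O(evacuate).
So O(evacuate) holds — evacuate is obligatory. None of the other listed options is made obligatory by any chain of premises.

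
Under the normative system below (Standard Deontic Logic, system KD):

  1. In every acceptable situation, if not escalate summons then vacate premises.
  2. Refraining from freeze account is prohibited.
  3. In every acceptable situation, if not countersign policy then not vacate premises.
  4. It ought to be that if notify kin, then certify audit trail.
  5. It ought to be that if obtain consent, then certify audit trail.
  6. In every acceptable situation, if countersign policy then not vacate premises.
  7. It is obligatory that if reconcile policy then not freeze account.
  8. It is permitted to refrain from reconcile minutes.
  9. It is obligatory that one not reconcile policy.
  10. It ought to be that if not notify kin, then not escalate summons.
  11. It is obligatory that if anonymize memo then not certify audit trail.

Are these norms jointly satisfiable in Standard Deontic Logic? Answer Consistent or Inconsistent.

Consistent

Premise 7 is O(reconcile_policy → ¬freeze_account), but O(reconcile_policy) is not derivable from the premises, so it does not yield O(¬freeze_account).
So O(¬freeze_account) is not derivable, and the apparent clash with O(freeze_account) does not arise.
A world satisfying every obligation exists (e.g. anonymize_memo=false, certify_audit_trail=true, countersign_policy=false, escalate_summons=true, freeze_account=true, notify_kin=true, obtain_consent=false, reconcile_minutes=false, reconcile_policy=false, vacate_premises=false); no atom is both obligatory and forbidden, so the set is consistent.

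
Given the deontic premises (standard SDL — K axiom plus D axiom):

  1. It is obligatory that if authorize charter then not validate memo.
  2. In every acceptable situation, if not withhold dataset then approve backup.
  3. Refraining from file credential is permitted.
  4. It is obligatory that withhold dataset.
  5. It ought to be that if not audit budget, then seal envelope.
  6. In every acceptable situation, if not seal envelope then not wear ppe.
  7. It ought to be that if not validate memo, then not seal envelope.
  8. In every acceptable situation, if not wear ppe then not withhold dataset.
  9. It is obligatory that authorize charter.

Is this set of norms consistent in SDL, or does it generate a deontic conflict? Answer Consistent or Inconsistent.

From premise 4 we have O(withhold_dataset).
The contrapositive of premise 8 (O(¬wear_ppe → ¬withhold_dataset)) is O(withhold_dataset → wear_ppe), and O(withhold_dataset) is already established, so O(wear_ppe).
The contrapositive of premise 6 (O(¬seal_envelope → ¬wear_ppe)) is O(wear_ppe → seal_envelope), and O(wear_ppe) is already established, so O(seal_envelope).
Premise 7, O(¬validate_memo → ¬seal_envelope), contraposes to O(seal_envelope → validate_memo); with O(seal_envelope) we get O(validate_memo).
The contrapositive of premise 1 (O(authorize_charter → ¬validate_memo)) is O(validate_memo → ¬authorize_charter), and O(validate_memo) is already established, so O(¬authorize_charter).
Yet premise 9 states O(authorize_charter).
We now have both O(¬authorize_charter) and O(authorize_charter) — authorize_charter is simultaneously obligatory and forbidden, violating the D-axiom.

Inconsistent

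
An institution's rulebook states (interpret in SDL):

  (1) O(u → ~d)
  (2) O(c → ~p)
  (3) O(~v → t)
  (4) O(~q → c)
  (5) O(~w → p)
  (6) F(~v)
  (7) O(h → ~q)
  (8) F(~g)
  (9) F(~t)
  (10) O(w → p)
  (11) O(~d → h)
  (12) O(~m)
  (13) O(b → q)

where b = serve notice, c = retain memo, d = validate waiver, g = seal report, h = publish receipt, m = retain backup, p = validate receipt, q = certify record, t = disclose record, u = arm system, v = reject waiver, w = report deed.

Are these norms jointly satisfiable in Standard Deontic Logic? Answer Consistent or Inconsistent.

Consistent

Premise 3 is O(~v → t); even if O(t) held, inferring O(~v) would be affirming the consequent — invalid.
So O(~v) is not derivable, and the apparent clash with O(v) does not arise.
A world satisfying every obligation exists (e.g. b=false, c=false, d=true, g=true, h=false, m=false, p=true, q=true, t=true, u=false, v=true, w=false); no atom is both obligatory and forbidden, so the set is consistent.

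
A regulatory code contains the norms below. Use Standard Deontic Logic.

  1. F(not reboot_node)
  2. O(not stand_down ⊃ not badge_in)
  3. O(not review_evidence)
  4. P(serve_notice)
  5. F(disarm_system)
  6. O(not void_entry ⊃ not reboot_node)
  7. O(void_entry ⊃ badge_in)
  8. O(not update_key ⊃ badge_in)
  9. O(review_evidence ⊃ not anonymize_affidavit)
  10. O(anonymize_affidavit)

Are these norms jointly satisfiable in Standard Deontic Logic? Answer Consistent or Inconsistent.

Premise 9 is O(review_evidence ⊃ not anonymize_affidavit), but O(review_evidence) is not derivable from the premises, so it does not yield O(not anonymize_affidavit).
So O(not anonymize_affidavit) is not derivable, and the apparent clash with O(anonymize_affidavit) does not arise.
A world satisfying every obligation exists (e.g. anonymize_affidavit=true, badge_in=true, disarm_system=false, reboot_node=true, review_evidence=false, serve_notice=false, stand_down=true, update_key=false, void_entry=true); no atom is both obligatory and forbidden, so the set is consistent.

Consistent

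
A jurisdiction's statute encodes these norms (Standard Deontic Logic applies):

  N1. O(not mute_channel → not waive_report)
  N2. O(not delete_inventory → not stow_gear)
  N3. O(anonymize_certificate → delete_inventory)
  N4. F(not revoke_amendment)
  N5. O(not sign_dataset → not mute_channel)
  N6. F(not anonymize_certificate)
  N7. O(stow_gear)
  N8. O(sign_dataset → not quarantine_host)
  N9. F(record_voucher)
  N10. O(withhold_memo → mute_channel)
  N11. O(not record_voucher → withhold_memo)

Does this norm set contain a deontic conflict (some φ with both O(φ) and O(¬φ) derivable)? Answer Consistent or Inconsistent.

Consistent

Premise 2 is O(not delete_inventory → not stow_gear), but O(not delete_inventory) is not derivable from the premises, so it does not yield O(not stow_gear).
So O(not stow_gear) is not derivable, and the apparent clash with O(stow_gear) does not arise.
A world satisfying every obligation exists (e.g. anonymize_certificate=true, delete_inventory=true, mute_channel=true, quarantine_host=false, record_voucher=false, revoke_amendment=true, sign_dataset=true, stow_gear=true, waive_report=false, withhold_memo=true); no atom is both obligatory and forbidden, so the set is consistent.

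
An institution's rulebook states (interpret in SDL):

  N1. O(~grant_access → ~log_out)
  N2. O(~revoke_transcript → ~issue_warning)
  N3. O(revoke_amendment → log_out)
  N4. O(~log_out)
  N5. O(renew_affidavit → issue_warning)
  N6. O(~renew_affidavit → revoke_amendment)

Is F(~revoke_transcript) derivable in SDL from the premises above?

Premise 4 gives O(~log_out).
The contrapositive of premise 3 (O(revoke_amendment → log_out)) is O(~log_out → ~revoke_amendment), and O(~log_out) is already established, so O(~revoke_amendment).
Premise 6, O(~renew_affidavit → revoke_amendment), contraposes to O(~revoke_amendment → renew_affidavit); with O(~revoke_amendment) we get O(renew_affidavit).
From O(renew_affidavit) and premise 5, O(renew_affidavit → issue_warning), we obtain O(issue_warning).
Premise 2, O(~revoke_transcript → ~issue_warning), contraposes to O(issue_warning → revoke_transcript); with O(issue_warning) we get O(revoke_transcript).
Premise 1 does not contribute to this derivation.
So O(revoke_transcript) holds, i.e. F(~revoke_transcript). The claim follows.

Yes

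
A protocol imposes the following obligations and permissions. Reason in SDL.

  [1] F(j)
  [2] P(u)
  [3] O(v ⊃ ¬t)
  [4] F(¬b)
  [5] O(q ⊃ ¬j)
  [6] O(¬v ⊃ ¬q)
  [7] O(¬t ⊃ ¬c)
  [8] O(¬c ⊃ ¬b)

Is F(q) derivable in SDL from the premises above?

Premise 4 is F(¬b), i.e. O(b).
Premise 8 is O(¬c ⊃ ¬b); contrapositively O(b ⊃ c). Since O(b) holds, K gives O(c).
Premise 7, O(¬t ⊃ ¬c), contraposes to O(c ⊃ t); with O(c) we get O(t).
Premise 3 is O(v ⊃ ¬t); contrapositively O(t ⊃ ¬v). Since O(t) holds, K gives O(¬v).
With premise 6, O(¬v ⊃ ¬q), the K-axiom yields O(¬q).
Premises 1, 2, 5 do not contribute to this derivation.
So O(¬q) holds, i.e. F(q). The claim follows.

Yes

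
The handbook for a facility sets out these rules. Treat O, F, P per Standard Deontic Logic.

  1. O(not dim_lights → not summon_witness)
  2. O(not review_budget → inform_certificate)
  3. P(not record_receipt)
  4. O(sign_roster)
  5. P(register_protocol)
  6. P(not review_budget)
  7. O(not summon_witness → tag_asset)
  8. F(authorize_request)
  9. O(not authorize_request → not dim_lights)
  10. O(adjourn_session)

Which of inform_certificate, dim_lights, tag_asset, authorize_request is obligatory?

tag_asset

Premise 8, F(authorize_request), is equivalent to O(not authorize_request).
Applying K to premise 9 (O(not authorize_request → not dim_lights)) and O(not authorize_request) yields O(not dim_lights).
From O(not dim_lights) and premise 1, O(not dim_lights → not summon_witness), we obtain O(not summon_witness).
Premise 7 is O(not summon_witness → tag_asset); since O(not summon_witness), deontic closure gives O(tag_asset).
So O(tag_asset) holds — tag_asset is obligatory. None of the other listed options is made obligatory by any chain of premises.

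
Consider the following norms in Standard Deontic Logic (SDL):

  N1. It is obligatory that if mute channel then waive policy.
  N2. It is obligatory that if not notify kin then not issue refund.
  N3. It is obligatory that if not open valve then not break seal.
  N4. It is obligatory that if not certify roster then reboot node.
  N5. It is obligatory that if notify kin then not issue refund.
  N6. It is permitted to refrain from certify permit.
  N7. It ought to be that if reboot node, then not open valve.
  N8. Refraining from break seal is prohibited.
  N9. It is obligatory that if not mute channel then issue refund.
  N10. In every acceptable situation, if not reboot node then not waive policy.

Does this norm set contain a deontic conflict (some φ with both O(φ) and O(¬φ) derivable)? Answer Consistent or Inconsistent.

Inconsistent

Premises 5 and 2 cover both cases: O(notify_kin → ¬issue_refund) and O(¬notify_kin → ¬issue_refund). Since notify_kin ∨ ¬notify_kin is a tautology, O(¬issue_refund) follows.
Premise 9 is O(¬mute_channel → issue_refund); contrapositively O(¬issue_refund → mute_channel). Since O(¬issue_refund) holds, K gives O(mute_channel).
Applying K to premise 1 (O(mute_channel → waive_policy)) and O(mute_channel) yields O(waive_policy).
The contrapositive of premise 10 (O(¬reboot_node → ¬waive_policy)) is O(waive_policy → reboot_node), and O(waive_policy) is already established, so O(reboot_node).
Premise 7 is O(reboot_node → ¬open_valve); since O(reboot_node), deontic closure gives O(¬open_valve).
From O(¬open_valve) and premise 3, O(¬open_valve → ¬break_seal), we obtain O(¬break_seal).
But premise 8, F(¬break_seal), means O(break_seal).
We now have both O(¬break_seal) and O(break_seal) — break_seal is simultaneously obligatory and forbidden, violating the D-axiom.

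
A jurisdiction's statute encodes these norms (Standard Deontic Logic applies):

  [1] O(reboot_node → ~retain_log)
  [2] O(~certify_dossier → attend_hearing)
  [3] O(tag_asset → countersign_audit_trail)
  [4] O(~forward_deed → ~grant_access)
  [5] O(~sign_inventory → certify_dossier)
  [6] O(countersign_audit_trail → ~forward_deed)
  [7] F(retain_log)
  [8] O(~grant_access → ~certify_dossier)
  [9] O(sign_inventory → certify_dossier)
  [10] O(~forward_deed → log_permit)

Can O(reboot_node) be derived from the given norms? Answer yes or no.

No

Premise 1 is O(reboot_node → ~retain_log); even if O(~retain_log) held, inferring O(reboot_node) would be affirming the consequent — invalid.
No other premise forces O(reboot_node). An ideal world satisfying every premise can still have reboot_node false, so O(reboot_node) is not derivable.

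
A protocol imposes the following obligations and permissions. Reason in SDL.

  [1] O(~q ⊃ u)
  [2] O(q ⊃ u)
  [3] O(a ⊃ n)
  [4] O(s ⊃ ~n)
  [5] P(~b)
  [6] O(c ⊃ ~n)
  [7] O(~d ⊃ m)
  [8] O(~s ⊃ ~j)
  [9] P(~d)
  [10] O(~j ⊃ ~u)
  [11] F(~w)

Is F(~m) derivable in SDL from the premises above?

Premise 7 is O(~d ⊃ m), but O(~d) is not derivable from the premises (the permission P(~d) asserts only ~O(d), not O(~d)), so it does not yield O(m).
No other premise forces O(m). An ideal world satisfying every premise can still have ~m true, so F(~m) is not derivable.

No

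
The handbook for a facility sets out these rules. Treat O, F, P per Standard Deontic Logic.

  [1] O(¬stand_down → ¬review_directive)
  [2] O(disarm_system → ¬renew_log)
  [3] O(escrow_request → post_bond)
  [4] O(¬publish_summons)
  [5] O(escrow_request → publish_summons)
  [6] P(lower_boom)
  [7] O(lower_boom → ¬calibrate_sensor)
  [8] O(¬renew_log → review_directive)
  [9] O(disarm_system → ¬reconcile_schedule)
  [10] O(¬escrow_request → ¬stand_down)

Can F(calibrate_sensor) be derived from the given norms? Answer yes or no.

No

Premise 7 is O(lower_boom → ¬calibrate_sensor), but O(lower_boom) is not derivable from the premises (the permission P(lower_boom) asserts only ¬O(¬lower_boom), not O(lower_boom)), so it does not yield O(¬calibrate_sensor).
No other premise forces O(¬calibrate_sensor). An ideal world satisfying every premise can still have calibrate_sensor true, so F(calibrate_sensor) is not derivable.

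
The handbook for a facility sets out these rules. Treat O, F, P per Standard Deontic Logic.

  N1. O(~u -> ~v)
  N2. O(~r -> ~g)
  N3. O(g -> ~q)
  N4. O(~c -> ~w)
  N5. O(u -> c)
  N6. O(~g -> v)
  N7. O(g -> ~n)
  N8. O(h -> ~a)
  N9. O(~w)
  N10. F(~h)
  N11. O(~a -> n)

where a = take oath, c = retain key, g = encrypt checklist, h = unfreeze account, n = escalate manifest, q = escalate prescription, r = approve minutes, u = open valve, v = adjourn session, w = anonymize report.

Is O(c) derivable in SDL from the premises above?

Yes

Premise 10 is F(~h), i.e. O(h).
Premise 8 is O(h -> ~a); since O(h), deontic closure gives O(~a).
Applying K to premise 11 (O(~a -> n)) and O(~a) yields O(n).
Premise 7 is O(g -> ~n); contrapositively O(n -> ~g). Since O(n) holds, K gives O(~g).
Applying K to premise 6 (O(~g -> v)) and O(~g) yields O(v).
Premise 1, O(~u -> ~v), contraposes to O(v -> u); with O(v) we get O(u).
Applying K to premise 5 (O(u -> c)) and O(u) yields O(c).
Premises 2, 3, 4, 9 do not contribute to this derivation.
So O(c) follows.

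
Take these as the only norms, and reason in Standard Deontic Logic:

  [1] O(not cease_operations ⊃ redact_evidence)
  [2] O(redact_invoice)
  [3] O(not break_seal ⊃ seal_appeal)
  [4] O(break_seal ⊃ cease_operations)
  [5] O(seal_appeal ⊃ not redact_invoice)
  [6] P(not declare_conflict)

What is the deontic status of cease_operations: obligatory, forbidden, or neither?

Obligatory

From premise 2 we have O(redact_invoice).
The contrapositive of premise 5 (O(seal_appeal ⊃ not redact_invoice)) is O(redact_invoice ⊃ not seal_appeal), and O(redact_invoice) is already established, so O(not seal_appeal).
Premise 3, O(not break_seal ⊃ seal_appeal), contraposes to O(not seal_appeal ⊃ break_seal); with O(not seal_appeal) we get O(break_seal).
With premise 4, O(break_seal ⊃ cease_operations), the K-axiom yields O(cease_operations).
Premises 1, 6 do not contribute to this derivation.
Hence cease_operations is obligatory.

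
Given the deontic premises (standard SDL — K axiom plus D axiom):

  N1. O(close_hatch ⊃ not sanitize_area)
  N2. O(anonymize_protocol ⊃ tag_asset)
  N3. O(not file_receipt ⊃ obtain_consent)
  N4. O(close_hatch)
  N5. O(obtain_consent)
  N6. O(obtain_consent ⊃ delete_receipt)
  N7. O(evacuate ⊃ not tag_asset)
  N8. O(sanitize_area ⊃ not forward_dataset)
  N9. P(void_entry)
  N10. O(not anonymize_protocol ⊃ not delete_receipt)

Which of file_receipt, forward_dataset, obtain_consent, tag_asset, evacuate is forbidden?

Premise 5 gives O(obtain_consent).
From O(obtain_consent) and premise 6, O(obtain_consent ⊃ delete_receipt), we obtain O(delete_receipt).
Premise 10, O(not anonymize_protocol ⊃ not delete_receipt), contraposes to O(delete_receipt ⊃ anonymize_protocol); with O(delete_receipt) we get O(anonymize_protocol).
Applying K to premise 2 (O(anonymize_protocol ⊃ tag_asset)) and O(anonymize_protocol) yields O(tag_asset).
Premise 7 is O(evacuate ⊃ not tag_asset); contrapositively O(tag_asset ⊃ not evacuate). Since O(tag_asset) holds, K gives O(not evacuate).
So O(not evacuate) holds, i.e. evacuate is forbidden. None of the other listed options is forbidden under the premises.

evacuate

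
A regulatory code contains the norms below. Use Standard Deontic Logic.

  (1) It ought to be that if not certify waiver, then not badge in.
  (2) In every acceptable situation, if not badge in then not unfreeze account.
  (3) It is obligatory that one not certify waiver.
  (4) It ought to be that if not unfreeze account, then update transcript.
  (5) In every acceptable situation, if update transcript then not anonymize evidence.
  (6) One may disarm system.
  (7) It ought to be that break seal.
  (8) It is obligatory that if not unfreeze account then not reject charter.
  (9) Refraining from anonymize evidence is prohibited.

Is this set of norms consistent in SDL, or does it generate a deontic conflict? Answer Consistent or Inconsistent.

F(¬anonymize_evidence) at premise 9 means O(anonymize_evidence).
The contrapositive of premise 5 (O(update_transcript → ¬anonymize_evidence)) is O(anonymize_evidence → ¬update_transcript), and O(anonymize_evidence) is already established, so O(¬update_transcript).
Premise 4, O(¬unfreeze_account → update_transcript), contraposes to O(¬update_transcript → unfreeze_account); with O(¬update_transcript) we get O(unfreeze_account).
Premise 2, O(¬badge_in → ¬unfreeze_account), contraposes to O(unfreeze_account → badge_in); with O(unfreeze_account) we get O(badge_in).
Premise 1 is O(¬certify_waiver → ¬badge_in); contrapositively O(badge_in → certify_waiver). Since O(badge_in) holds, K gives O(certify_waiver).
Yet premise 3 states O(¬certify_waiver).
We now have both O(certify_waiver) and O(¬certify_waiver) — certify_waiver is simultaneously obligatory and forbidden, violating the D-axiom.

Inconsistent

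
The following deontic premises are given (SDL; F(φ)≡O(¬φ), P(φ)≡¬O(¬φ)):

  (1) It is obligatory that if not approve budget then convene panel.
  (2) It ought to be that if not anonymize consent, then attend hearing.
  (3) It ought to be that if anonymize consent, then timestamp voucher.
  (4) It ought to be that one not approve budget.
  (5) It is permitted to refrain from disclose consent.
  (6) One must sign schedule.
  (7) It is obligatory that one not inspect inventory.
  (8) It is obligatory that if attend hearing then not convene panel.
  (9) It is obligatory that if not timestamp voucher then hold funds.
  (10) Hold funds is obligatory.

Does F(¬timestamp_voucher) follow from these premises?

Premise 4 gives O(¬approve_budget).
With premise 1, O(¬approve_budget → convene_panel), the K-axiom yields O(convene_panel).
Premise 8 is O(attend_hearing → ¬convene_panel); contrapositively O(convene_panel → ¬attend_hearing). Since O(convene_panel) holds, K gives O(¬attend_hearing).
Premise 2, O(¬anonymize_consent → attend_hearing), contraposes to O(¬attend_hearing → anonymize_consent); with O(¬attend_hearing) we get O(anonymize_consent).
Applying K to premise 3 (O(anonymize_consent → timestamp_voucher)) and O(anonymize_consent) yields O(timestamp_voucher).
Premises 5, 6, 7, 9, 10 do not contribute to this derivation.
So O(timestamp_voucher) holds, i.e. F(¬timestamp_voucher). The claim follows.

Yes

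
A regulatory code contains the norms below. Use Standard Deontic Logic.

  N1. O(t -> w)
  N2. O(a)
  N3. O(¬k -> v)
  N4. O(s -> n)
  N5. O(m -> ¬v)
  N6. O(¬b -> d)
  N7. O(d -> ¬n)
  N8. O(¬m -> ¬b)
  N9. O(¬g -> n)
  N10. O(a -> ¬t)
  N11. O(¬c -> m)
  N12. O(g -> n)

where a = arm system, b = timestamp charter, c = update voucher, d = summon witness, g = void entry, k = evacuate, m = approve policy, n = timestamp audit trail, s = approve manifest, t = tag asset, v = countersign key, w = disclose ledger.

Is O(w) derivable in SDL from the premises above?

Premise 1 is O(t -> w), but O(t) is not derivable from the premises, so it does not yield O(w).
No other premise forces O(w). An ideal world satisfying every premise can still have w false, so O(w) is not derivable.

No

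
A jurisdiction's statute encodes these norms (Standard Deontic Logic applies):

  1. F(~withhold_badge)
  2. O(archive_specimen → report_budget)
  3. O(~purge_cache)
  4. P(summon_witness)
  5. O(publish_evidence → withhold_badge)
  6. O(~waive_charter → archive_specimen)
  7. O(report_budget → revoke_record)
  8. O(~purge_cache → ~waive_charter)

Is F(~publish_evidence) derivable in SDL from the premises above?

No

Premise 5 is O(publish_evidence → withhold_badge); even if O(withhold_badge) held, inferring O(publish_evidence) would be affirming the consequent — invalid.
No other premise forces O(publish_evidence). An ideal world satisfying every premise can still have ~publish_evidence true, so F(~publish_evidence) is not derivable.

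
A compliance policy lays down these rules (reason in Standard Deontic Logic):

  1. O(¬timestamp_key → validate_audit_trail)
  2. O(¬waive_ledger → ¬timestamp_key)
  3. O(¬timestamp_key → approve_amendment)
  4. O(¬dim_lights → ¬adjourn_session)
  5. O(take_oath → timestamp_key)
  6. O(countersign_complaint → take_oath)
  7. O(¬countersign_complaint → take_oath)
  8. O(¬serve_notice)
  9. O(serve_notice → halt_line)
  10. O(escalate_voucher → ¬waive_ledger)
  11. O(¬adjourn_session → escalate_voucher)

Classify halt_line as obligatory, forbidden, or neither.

Neither

Premise 9 is O(serve_notice → halt_line), but O(serve_notice) is not derivable from the premises, so it does not yield O(halt_line).
No premise or chain of K-axiom applications forces O(halt_line), and none forces O(¬halt_line). So halt_line is neither obligatory nor forbidden under these norms.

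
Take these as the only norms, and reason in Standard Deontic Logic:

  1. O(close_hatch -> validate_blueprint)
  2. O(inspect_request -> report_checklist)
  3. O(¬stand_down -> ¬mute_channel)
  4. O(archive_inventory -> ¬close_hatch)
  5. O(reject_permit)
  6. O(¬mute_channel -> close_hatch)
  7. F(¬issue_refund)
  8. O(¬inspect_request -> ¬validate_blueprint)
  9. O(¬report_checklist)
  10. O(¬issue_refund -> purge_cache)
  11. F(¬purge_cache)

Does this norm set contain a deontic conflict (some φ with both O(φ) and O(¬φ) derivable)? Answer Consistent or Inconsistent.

Premise 10 is O(¬issue_refund -> purge_cache); even if O(purge_cache) held, inferring O(¬issue_refund) would be affirming the consequent — invalid.
So O(¬issue_refund) is not derivable, and the apparent clash with O(issue_refund) does not arise.
A world satisfying every obligation exists (e.g. archive_inventory=false, close_hatch=false, inspect_request=false, issue_refund=true, mute_channel=true, purge_cache=true, reject_permit=true, report_checklist=false, stand_down=true, validate_blueprint=false); no atom is both obligatory and forbidden, so the set is consistent.

Consistent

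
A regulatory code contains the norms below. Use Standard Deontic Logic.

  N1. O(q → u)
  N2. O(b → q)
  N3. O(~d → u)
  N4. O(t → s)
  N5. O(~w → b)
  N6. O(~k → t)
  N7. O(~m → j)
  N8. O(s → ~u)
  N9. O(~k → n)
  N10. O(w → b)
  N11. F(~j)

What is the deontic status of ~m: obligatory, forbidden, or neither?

Premise 7 is O(~m → j); even if O(j) held, inferring O(~m) would be affirming the consequent — invalid.
No premise or chain of K-axiom applications forces O(~m), and none forces O(m). So ~m is neither obligatory nor forbidden under these norms.

Neither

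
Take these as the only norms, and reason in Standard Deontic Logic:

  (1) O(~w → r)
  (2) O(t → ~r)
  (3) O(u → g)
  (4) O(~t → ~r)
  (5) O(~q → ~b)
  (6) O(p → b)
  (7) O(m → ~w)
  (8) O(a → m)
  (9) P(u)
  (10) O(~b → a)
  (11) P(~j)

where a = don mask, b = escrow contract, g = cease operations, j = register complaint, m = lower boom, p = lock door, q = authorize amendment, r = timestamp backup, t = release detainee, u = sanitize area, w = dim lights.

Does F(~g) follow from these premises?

Premise 3 is O(u → g), but O(u) is not derivable from the premises (the permission P(u) asserts only ~O(~u), not O(u)), so it does not yield O(g).
No other premise forces O(g). An ideal world satisfying every premise can still have ~g true, so F(~g) is not derivable.

No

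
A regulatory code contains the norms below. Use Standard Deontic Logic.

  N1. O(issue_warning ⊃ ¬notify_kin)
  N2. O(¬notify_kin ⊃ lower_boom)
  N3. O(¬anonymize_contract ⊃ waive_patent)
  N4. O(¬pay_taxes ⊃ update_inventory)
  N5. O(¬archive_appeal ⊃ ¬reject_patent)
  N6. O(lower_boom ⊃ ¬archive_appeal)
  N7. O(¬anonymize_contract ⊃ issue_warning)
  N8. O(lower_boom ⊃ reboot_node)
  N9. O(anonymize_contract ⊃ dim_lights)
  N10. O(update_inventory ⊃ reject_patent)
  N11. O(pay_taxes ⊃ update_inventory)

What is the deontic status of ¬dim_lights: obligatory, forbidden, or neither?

By case analysis on ¬pay_taxes: premise 4 gives O(¬pay_taxes ⊃ update_inventory) and premise 11 gives O(pay_taxes ⊃ update_inventory), so O(update_inventory) either way.
With premise 10, O(update_inventory ⊃ reject_patent), the K-axiom yields O(reject_patent).
The contrapositive of premise 5 (O(¬archive_appeal ⊃ ¬reject_patent)) is O(reject_patent ⊃ archive_appeal), and O(reject_patent) is already established, so O(archive_appeal).
The contrapositive of premise 6 (O(lower_boom ⊃ ¬archive_appeal)) is O(archive_appeal ⊃ ¬lower_boom), and O(archive_appeal) is already established, so O(¬lower_boom).
Premise 2, O(¬notify_kin ⊃ lower_boom), contraposes to O(¬lower_boom ⊃ notify_kin); with O(¬lower_boom) we get O(notify_kin).
The contrapositive of premise 1 (O(issue_warning ⊃ ¬notify_kin)) is O(notify_kin ⊃ ¬issue_warning), and O(notify_kin) is already established, so O(¬issue_warning).
The contrapositive of premise 7 (O(¬anonymize_contract ⊃ issue_warning)) is O(¬issue_warning ⊃ anonymize_contract), and O(¬issue_warning) is already established, so O(anonymize_contract).
Applying K to premise 9 (O(anonymize_contract ⊃ dim_lights)) and O(anonymize_contract) yields O(dim_lights).
Premises 3, 8 do not contribute to this derivation.
Thus O(dim_lights), which is F(¬dim_lights): ¬dim_lights is forbidden.

Forbidden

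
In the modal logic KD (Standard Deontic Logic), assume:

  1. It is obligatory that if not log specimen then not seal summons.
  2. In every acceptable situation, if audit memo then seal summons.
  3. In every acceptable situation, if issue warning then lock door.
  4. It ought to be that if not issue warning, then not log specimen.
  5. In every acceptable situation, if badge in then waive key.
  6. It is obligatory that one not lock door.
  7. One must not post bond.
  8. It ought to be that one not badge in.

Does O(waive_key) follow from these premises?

No

Premise 5 is O(badge_in → waive_key), but O(badge_in) is not derivable from the premises, so it does not yield O(waive_key).
No other premise forces O(waive_key). An ideal world satisfying every premise can still have waive_key false, so O(waive_key) is not derivable.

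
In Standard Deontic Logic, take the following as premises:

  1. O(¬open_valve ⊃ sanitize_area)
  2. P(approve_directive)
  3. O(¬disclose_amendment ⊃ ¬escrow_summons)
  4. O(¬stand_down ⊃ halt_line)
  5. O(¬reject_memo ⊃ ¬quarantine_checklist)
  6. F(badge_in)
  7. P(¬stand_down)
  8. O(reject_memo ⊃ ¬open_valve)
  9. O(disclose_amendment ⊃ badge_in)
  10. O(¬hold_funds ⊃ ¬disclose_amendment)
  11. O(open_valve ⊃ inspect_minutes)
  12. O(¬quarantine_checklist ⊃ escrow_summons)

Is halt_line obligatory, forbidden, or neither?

Premise 4 is O(¬stand_down ⊃ halt_line), but O(¬stand_down) is not derivable from the premises (the permission P(¬stand_down) asserts only ¬O(stand_down), not O(¬stand_down)), so it does not yield O(halt_line).
No premise or chain of K-axiom applications forces O(halt_line), and none forces O(¬halt_line). So halt_line is neither obligatory nor forbidden under these norms.

Neither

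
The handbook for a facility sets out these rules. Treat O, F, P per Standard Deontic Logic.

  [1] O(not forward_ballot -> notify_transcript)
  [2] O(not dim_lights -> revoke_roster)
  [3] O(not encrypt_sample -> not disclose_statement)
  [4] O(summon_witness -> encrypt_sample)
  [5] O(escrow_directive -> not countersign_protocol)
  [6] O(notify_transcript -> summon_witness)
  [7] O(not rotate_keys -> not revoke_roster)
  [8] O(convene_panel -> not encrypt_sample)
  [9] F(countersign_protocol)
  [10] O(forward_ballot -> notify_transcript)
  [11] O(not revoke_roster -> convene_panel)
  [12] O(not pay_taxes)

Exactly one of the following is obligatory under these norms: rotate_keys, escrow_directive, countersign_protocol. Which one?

By case analysis on forward_ballot: premise 10 gives O(forward_ballot -> notify_transcript) and premise 1 gives O(not forward_ballot -> notify_transcript), so O(notify_transcript) either way.
With premise 6, O(notify_transcript -> summon_witness), the K-axiom yields O(summon_witness).
Applying K to premise 4 (O(summon_witness -> encrypt_sample)) and O(summon_witness) yields O(encrypt_sample).
Premise 8, O(convene_panel -> not encrypt_sample), contraposes to O(encrypt_sample -> not convene_panel); with O(encrypt_sample) we get O(not convene_panel).
Premise 11, O(not revoke_roster -> convene_panel), contraposes to O(not convene_panel -> revoke_roster); with O(not convene_panel) we get O(revoke_roster).
Premise 7, O(not rotate_keys -> not revoke_roster), contraposes to O(revoke_roster -> rotate_keys); with O(revoke_roster) we get O(rotate_keys).
So O(rotate_keys) holds — rotate_keys is obligatory. None of the other listed options is made obligatory by any chain of premises.

rotate_keys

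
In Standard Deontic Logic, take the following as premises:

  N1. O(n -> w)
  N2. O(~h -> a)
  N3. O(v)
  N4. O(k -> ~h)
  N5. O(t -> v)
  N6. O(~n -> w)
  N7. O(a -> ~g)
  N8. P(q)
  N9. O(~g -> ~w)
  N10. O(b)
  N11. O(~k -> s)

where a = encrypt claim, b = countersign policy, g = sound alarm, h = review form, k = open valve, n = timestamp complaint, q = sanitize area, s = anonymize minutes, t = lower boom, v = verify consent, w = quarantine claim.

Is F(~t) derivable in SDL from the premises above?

No

Premise 5 is O(t -> v); even if O(v) held, inferring O(t) would be affirming the consequent — invalid.
No other premise forces O(t). An ideal world satisfying every premise can still have ~t true, so F(~t) is not derivable.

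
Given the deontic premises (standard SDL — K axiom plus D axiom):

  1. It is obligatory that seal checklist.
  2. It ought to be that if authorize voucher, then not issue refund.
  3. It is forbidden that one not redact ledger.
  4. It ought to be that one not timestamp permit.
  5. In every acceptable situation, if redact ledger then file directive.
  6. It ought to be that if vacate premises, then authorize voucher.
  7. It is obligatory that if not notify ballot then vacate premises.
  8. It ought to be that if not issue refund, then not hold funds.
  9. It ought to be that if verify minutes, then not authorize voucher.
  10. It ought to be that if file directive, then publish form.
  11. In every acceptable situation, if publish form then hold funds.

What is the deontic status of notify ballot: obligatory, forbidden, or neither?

Obligatory

Premise 3, F(¬redact_ledger), is equivalent to O(redact_ledger).
With premise 5, O(redact_ledger → file_directive), the K-axiom yields O(file_directive).
From O(file_directive) and premise 10, O(file_directive → publish_form), we obtain O(publish_form).
Premise 11 is O(publish_form → hold_funds); since O(publish_form), deontic closure gives O(hold_funds).
Premise 8 is O(¬issue_refund → ¬hold_funds); contrapositively O(hold_funds → issue_refund). Since O(hold_funds) holds, K gives O(issue_refund).
The contrapositive of premise 2 (O(authorize_voucher → ¬issue_refund)) is O(issue_refund → ¬authorize_voucher), and O(issue_refund) is already established, so O(¬authorize_voucher).
Premise 6 is O(vacate_premises → authorize_voucher); contrapositively O(¬authorize_voucher → ¬vacate_premises). Since O(¬authorize_voucher) holds, K gives O(¬vacate_premises).
The contrapositive of premise 7 (O(¬notify_ballot → vacate_premises)) is O(¬vacate_premises → notify_ballot), and O(¬vacate_premises) is already established, so O(notify_ballot).
Premises 1, 4, 9 do not contribute to this derivation.
Hence notify_ballot is obligatory.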